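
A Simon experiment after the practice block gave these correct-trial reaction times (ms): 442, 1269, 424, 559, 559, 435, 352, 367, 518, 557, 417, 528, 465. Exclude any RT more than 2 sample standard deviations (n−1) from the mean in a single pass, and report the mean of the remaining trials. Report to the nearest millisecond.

n = 13, ΣRT = 6892, M = 530.154
Σ(x−M)² = 651931.69; s = √(651931.69/12) = 233.083
Cutoffs: 530.154 ± 2·233.083 → [64.0, 996.3]
Outside: 1269 → excluded.
Retained (n=12): Σ = 5623, mean = 5623/12 = 468.583

469 ms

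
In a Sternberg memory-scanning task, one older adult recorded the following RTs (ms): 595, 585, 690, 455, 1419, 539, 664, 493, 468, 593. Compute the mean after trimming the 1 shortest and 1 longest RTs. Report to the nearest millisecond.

578 ms

Sorted: 455, 468, 493, 539, 585, 593, 595, 664, 690, 1419
Drop lowest 1 (455) and highest 1 (1419)
Remaining (n=8): Σ = 4627, mean = 4627/8 = 578.375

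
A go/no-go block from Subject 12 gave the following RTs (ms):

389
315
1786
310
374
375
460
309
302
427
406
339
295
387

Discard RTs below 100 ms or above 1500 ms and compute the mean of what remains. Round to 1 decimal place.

360.6 ms

Excluded: 1786
Retained (n=13): Σ = 4688
Mean = 4688/13 = 360.6154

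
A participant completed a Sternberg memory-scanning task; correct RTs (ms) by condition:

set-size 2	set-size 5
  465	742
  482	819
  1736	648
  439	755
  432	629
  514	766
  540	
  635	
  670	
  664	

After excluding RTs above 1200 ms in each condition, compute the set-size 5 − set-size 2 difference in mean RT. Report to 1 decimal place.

set-size 2: exclude 1736
M(set-size 2) = 4841/9 = 537.889
M(set-size 5) = 4359/6 = 726.500
Difference = 726.500 − 537.889 = 188.611 ms

188.6 ms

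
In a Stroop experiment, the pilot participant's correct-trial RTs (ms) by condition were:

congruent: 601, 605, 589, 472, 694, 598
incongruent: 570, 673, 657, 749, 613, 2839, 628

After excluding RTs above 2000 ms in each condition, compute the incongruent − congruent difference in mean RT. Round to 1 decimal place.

incongruent: exclude 2839
M(congruent) = 3559/6 = 593.167
M(incongruent) = 3890/6 = 648.333
Difference = 648.333 − 593.167 = 55.167 ms

55.2 ms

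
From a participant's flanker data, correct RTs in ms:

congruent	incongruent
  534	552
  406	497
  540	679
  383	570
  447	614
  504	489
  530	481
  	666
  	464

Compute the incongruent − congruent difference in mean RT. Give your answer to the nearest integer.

M(congruent) = 3344/7 = 477.714
M(incongruent) = 5012/9 = 556.889
Difference = 556.889 − 477.714 = 79.175 ms

79 ms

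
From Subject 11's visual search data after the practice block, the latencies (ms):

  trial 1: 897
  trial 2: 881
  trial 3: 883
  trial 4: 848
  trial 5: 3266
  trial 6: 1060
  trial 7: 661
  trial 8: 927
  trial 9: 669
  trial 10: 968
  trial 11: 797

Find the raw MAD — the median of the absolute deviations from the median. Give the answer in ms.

Sorted: 661, 669, 797, 848, 881, 883, 897, 927, 968, 1060, 3266 → median = 883
|x − 883|: 14, 2, 0, 35, 2383, 177, 222, 44, 214, 85, 86
Sorted deviations: 0, 2, 14, 35, 44, 85, 86, 177, 214, 222, 2383 → MAD = 85

85 ms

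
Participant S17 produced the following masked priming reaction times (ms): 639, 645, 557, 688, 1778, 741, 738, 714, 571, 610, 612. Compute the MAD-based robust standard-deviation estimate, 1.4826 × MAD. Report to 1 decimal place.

102.3 ms

Sorted: 557, 571, 610, 612, 639, 645, 688, 714, 738, 741, 1778 → median = 645
|x − 645| sorted: 0, 6, 33, 35, 43, 69, 74, 88, 93, 96, 1133 → MAD = 69
Robust SD ≈ 1.4826 × 69 = 102.299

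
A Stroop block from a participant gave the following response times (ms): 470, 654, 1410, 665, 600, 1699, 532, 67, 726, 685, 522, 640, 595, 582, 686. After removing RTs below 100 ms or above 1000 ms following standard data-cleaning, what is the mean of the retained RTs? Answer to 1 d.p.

Excluded: 67, 1410, 1699
Retained (n=12): Σ = 7357
Mean = 7357/12 = 613.0833

613.1 ms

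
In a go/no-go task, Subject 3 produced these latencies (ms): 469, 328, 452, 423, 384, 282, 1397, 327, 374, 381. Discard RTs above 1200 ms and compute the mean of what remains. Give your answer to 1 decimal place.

Excluded: 1397
Retained (n=9): Σ = 3420
Mean = 3420/9 = 380.0000

380.0 ms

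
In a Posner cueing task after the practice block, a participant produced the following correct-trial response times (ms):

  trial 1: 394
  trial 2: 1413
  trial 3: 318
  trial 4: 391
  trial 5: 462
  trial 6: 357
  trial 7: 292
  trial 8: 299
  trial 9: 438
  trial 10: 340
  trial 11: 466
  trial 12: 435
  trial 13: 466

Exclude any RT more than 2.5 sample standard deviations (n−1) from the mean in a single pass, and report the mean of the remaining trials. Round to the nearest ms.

388 ms

n = 13, ΣRT = 6071, M = 467.000
Σ(x−M)² = 1017192.00; s = √(1017192.00/12) = 291.146
Cutoffs: 467.000 ± 2.5·291.146 → [-260.9, 1194.9]
Outside: 1413 → excluded.
Retained (n=12): Σ = 4658, mean = 4658/12 = 388.167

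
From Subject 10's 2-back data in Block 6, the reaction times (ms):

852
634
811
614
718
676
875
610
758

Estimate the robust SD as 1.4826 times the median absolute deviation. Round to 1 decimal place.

137.9 ms

Sorted: 610, 614, 634, 676, 718, 758, 811, 852, 875 → median = 718
|x − 718| sorted: 0, 40, 42, 84, 93, 104, 108, 134, 157 → MAD = 93
Robust SD ≈ 1.4826 × 93 = 137.882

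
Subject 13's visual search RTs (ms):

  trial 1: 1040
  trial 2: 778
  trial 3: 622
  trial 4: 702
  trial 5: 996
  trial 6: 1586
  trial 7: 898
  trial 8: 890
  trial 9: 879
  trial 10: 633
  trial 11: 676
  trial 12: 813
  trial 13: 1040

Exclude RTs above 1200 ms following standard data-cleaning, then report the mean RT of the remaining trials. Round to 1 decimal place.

830.6 ms

Excluded: 1586
Retained (n=12): Σ = 9967
Mean = 9967/12 = 830.5833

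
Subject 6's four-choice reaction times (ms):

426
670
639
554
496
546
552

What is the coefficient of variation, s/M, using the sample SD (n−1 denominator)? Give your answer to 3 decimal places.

0.148

n = 7, Σ = 3883, M = 554.7143
Σ(x−M)² = 40493.429; s = √(40493.429/6) = 82.1517
CV = 82.1517 / 554.7143 = 0.14810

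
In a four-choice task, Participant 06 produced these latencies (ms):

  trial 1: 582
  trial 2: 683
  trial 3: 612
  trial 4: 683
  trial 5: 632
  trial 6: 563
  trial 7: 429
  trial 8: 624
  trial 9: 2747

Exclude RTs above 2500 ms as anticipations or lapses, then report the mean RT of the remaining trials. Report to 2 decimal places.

601.00 ms

Excluded: 2747
Retained (n=8): Σ = 4808
Mean = 4808/8 = 601.0000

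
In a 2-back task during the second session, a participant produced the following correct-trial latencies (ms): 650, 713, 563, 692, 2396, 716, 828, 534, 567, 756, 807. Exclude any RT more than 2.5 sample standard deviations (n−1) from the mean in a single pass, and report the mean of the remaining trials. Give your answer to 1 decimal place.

n = 11, ΣRT = 9222, M = 838.364
Σ(x−M)² = 2763798.55; s = √(2763798.55/10) = 525.718
Cutoffs: 838.364 ± 2.5·525.718 → [-475.9, 2152.7]
Outside: 2396 → excluded.
Retained (n=10): Σ = 6826, mean = 6826/10 = 682.600

682.6 ms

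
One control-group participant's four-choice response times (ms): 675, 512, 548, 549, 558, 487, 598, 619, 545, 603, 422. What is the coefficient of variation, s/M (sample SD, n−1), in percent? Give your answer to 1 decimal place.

n = 11, Σ = 6116, M = 556.0000
Σ(x−M)² = 46994.000; s = √(46994.000/10) = 68.5522
CV = 68.5522 / 556.0000 = 0.12330 = 12.330%

12.3%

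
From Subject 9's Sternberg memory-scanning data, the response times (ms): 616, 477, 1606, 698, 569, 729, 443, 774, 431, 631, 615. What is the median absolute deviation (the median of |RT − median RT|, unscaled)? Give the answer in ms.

Sorted: 431, 443, 477, 569, 615, 616, 631, 698, 729, 774, 1606 → median = 616
|x − 616|: 0, 139, 990, 82, 47, 113, 173, 158, 185, 15, 1
Sorted deviations: 0, 1, 15, 47, 82, 113, 139, 158, 173, 185, 990 → MAD = 113

113 ms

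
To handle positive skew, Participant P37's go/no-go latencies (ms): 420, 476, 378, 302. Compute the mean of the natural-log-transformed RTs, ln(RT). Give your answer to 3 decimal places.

5.963

ln(RT): 6.0403, 6.1654, 5.9349, 5.7104
Σ ln(RT) = 23.8510
Mean = 23.8510/4 = 5.96275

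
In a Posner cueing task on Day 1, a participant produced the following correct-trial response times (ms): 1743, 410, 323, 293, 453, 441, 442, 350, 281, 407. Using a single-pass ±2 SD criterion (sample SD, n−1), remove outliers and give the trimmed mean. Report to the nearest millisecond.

378 ms

n = 10, ΣRT = 5143, M = 514.300
Σ(x−M)² = 1713446.10; s = √(1713446.10/9) = 436.329
Cutoffs: 514.300 ± 2·436.329 → [-358.4, 1387.0]
Outside: 1743 → excluded.
Retained (n=9): Σ = 3400, mean = 3400/9 = 377.778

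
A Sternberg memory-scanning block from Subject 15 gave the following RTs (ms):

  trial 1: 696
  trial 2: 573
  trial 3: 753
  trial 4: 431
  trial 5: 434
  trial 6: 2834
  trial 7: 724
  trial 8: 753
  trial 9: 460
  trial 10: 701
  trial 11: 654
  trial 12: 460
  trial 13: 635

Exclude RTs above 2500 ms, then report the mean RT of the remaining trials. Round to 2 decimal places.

Excluded: 2834
Retained (n=12): Σ = 7274
Mean = 7274/12 = 606.1667

606.17 ms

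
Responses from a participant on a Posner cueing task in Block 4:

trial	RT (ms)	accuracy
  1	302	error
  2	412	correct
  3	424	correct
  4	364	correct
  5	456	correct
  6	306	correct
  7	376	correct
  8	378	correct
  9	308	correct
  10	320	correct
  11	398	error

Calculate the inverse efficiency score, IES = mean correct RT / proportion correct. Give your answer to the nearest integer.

Correct trials (n=9): 412, 424, 364, 456, 306, 376, 378, 308, 320
Mean correct RT = 3344/9 = 371.5556 ms
Proportion correct = 9/11
IES = 371.5556 / (9/11) = 454.123 ms

454 ms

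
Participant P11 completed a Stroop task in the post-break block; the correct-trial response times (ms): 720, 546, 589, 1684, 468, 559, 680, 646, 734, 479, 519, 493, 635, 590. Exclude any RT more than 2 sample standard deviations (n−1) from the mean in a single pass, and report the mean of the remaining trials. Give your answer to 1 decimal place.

589.1 ms

n = 14, ΣRT = 9342, M = 667.286
Σ(x−M)² = 1208662.86; s = √(1208662.86/13) = 304.916
Cutoffs: 667.286 ± 2·304.916 → [57.5, 1277.1]
Outside: 1684 → excluded.
Retained (n=13): Σ = 7658, mean = 7658/13 = 589.077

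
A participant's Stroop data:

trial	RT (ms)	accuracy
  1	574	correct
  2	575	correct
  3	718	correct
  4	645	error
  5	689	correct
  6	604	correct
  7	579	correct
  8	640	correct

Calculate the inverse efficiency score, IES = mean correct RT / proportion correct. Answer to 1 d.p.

Correct trials (n=7): 574, 575, 718, 689, 604, 579, 640
Mean correct RT = 4379/7 = 625.5714 ms
Proportion correct = 7/8
IES = 625.5714 / (7/8) = 714.939 ms

714.9 ms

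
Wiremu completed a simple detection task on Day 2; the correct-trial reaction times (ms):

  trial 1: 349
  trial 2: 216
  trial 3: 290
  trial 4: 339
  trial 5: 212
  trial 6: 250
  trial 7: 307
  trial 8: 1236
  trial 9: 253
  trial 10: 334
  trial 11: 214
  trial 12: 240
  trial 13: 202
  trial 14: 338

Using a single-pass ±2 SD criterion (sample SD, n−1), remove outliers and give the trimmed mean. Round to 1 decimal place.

272.6 ms

n = 14, ΣRT = 4780, M = 341.429
Σ(x−M)² = 898847.43; s = √(898847.43/13) = 262.949
Cutoffs: 341.429 ± 2·262.949 → [-184.5, 867.3]
Outside: 1236 → excluded.
Retained (n=13): Σ = 3544, mean = 3544/13 = 272.615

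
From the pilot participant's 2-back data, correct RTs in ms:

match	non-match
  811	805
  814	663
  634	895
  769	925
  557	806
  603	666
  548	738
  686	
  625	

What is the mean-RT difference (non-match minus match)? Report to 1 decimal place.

113.5 ms

M(match) = 6047/9 = 671.889
M(non-match) = 5498/7 = 785.429
Difference = 785.429 − 671.889 = 113.540 ms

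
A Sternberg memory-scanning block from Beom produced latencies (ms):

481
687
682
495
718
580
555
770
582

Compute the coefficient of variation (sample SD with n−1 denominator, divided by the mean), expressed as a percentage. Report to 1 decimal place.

n = 9, Σ = 5550, M = 616.6667
Σ(x−M)² = 82552.000; s = √(82552.000/8) = 101.5825
CV = 101.5825 / 616.6667 = 0.16473 = 16.473%

16.5%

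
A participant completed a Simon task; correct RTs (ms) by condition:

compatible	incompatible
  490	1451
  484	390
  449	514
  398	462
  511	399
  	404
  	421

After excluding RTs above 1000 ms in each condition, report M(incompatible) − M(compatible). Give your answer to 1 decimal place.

incompatible: exclude 1451
M(compatible) = 2332/5 = 466.400
M(incompatible) = 2590/6 = 431.667
Difference = 431.667 − 466.400 = -34.733 ms

-34.7 ms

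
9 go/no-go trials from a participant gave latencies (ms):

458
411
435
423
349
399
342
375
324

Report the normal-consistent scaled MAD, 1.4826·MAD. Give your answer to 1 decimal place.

Sorted: 324, 342, 349, 375, 399, 411, 423, 435, 458 → median = 399
|x − 399| sorted: 0, 12, 24, 24, 36, 50, 57, 59, 75 → MAD = 36
Robust SD ≈ 1.4826 × 36 = 53.374

53.4 ms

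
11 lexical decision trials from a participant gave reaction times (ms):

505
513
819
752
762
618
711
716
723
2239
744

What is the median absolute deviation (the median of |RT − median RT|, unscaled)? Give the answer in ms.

Sorted: 505, 513, 618, 711, 716, 723, 744, 752, 762, 819, 2239 → median = 723
|x − 723|: 218, 210, 96, 29, 39, 105, 12, 7, 0, 1516, 21
Sorted deviations: 0, 7, 12, 21, 29, 39, 96, 105, 210, 218, 1516 → MAD = 39

39 ms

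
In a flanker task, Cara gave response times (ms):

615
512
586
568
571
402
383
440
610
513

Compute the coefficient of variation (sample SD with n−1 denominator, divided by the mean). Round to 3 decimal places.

0.164

n = 10, Σ = 5200, M = 520.0000
Σ(x−M)² = 65592.000; s = √(65592.000/9) = 85.3698
CV = 85.3698 / 520.0000 = 0.16417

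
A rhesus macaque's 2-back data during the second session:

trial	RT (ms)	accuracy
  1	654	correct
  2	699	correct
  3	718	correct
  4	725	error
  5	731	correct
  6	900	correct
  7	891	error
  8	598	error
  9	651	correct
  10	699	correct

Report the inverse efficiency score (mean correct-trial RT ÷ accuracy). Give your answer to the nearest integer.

Correct trials (n=7): 654, 699, 718, 731, 900, 651, 699
Mean correct RT = 5052/7 = 721.7143 ms
Proportion correct = 7/10
IES = 721.7143 / (7/10) = 1031.020 ms

1031 ms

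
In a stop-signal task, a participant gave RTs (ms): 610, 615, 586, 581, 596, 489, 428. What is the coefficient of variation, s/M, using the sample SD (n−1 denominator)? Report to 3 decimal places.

n = 7, Σ = 3905, M = 557.8571
Σ(x−M)² = 30370.857; s = √(30370.857/6) = 71.1464
CV = 71.1464 / 557.8571 = 0.12754

0.128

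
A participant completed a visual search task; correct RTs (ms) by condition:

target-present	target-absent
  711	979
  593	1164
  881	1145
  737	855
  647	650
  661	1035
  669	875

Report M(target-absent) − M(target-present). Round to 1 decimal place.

M(target-present) = 4899/7 = 699.857
M(target-absent) = 6703/7 = 957.571
Difference = 957.571 − 699.857 = 257.714 ms

257.7 ms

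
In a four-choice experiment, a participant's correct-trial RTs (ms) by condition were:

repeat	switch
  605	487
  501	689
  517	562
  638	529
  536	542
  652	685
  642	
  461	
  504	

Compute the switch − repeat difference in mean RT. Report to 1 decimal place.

M(repeat) = 5056/9 = 561.778
M(switch) = 3494/6 = 582.333
Difference = 582.333 − 561.778 = 20.556 ms

20.6 ms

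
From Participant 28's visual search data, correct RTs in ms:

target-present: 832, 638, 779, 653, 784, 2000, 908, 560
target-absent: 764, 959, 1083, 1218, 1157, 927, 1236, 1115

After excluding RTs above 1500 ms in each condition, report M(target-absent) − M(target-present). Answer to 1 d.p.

target-present: exclude 2000
M(target-present) = 5154/7 = 736.286
M(target-absent) = 8459/8 = 1057.375
Difference = 1057.375 − 736.286 = 321.089 ms

321.1 ms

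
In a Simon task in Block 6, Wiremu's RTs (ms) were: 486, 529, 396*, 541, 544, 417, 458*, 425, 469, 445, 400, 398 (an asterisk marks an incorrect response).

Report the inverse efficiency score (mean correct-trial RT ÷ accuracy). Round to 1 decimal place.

558.5 ms

Correct trials (n=10): 486, 529, 541, 544, 417, 425, 469, 445, 400, 398
Mean correct RT = 4654/10 = 465.4000 ms
Proportion correct = 10/12
IES = 465.4000 / (10/12) = 558.480 ms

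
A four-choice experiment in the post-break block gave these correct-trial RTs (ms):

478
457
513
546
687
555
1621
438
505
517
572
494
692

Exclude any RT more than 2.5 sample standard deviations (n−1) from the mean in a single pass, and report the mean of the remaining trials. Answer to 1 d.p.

537.8 ms

n = 13, ΣRT = 8075, M = 621.154
Σ(x−M)² = 1154677.69; s = √(1154677.69/12) = 310.199
Cutoffs: 621.154 ± 2.5·310.199 → [-154.3, 1396.7]
Outside: 1621 → excluded.
Retained (n=12): Σ = 6454, mean = 6454/12 = 537.833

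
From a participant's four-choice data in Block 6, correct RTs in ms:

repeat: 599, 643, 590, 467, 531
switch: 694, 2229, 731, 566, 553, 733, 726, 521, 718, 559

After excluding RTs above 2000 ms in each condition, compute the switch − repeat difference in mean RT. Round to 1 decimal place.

78.6 ms

switch: exclude 2229
M(repeat) = 2830/5 = 566.000
M(switch) = 5801/9 = 644.556
Difference = 644.556 − 566.000 = 78.556 ms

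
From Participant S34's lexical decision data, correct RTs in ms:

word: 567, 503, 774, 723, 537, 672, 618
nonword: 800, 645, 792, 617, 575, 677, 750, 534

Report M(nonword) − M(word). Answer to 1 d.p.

M(word) = 4394/7 = 627.714
M(nonword) = 5390/8 = 673.750
Difference = 673.750 − 627.714 = 46.036 ms

46.0 ms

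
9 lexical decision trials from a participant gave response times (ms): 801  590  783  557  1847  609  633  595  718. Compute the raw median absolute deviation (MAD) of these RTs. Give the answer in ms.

Sorted: 557, 590, 595, 609, 633, 718, 783, 801, 1847 → median = 633
|x − 633|: 168, 43, 150, 76, 1214, 24, 0, 38, 85
Sorted deviations: 0, 24, 38, 43, 76, 85, 150, 168, 1214 → MAD = 76

76 ms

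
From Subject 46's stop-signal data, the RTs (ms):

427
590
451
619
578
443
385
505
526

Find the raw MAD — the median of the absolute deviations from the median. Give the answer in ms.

Sorted: 385, 427, 443, 451, 505, 526, 578, 590, 619 → median = 505
|x − 505|: 78, 85, 54, 114, 73, 62, 120, 0, 21
Sorted deviations: 0, 21, 54, 62, 73, 78, 85, 114, 120 → MAD = 73

73 ms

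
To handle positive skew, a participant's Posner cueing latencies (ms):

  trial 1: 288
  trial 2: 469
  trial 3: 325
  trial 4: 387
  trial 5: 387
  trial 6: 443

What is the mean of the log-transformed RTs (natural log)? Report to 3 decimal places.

5.935

ln(RT): 5.6630, 6.1506, 5.7838, 5.9584, 5.9584, 6.0936
Σ ln(RT) = 35.6078
Mean = 35.6078/6 = 5.93463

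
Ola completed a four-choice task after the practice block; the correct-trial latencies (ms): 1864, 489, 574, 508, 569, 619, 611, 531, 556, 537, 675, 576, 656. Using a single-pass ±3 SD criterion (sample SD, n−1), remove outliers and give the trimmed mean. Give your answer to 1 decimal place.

575.1 ms

n = 13, ΣRT = 8765, M = 674.231
Σ(x−M)² = 1568970.31; s = √(1568970.31/12) = 361.590
Cutoffs: 674.231 ± 3·361.590 → [-410.5, 1759.0]
Outside: 1864 → excluded.
Retained (n=12): Σ = 6901, mean = 6901/12 = 575.083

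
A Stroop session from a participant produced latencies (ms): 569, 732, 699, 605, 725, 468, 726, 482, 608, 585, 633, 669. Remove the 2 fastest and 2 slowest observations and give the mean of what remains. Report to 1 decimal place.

Sorted: 468, 482, 569, 585, 605, 608, 633, 669, 699, 725, 726, 732
Drop lowest 2 (468, 482) and highest 2 (726, 732)
Remaining (n=8): Σ = 5093, mean = 5093/8 = 636.625

636.6 ms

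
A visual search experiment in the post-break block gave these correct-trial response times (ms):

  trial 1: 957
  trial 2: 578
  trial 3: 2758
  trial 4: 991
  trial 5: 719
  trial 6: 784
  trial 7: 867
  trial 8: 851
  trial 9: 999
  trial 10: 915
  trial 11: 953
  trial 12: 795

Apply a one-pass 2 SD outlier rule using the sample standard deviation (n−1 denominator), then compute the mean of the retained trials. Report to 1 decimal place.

n = 12, ΣRT = 12167, M = 1013.917
Σ(x−M)² = 3485220.92; s = √(3485220.92/11) = 562.884
Cutoffs: 1013.917 ± 2·562.884 → [-111.9, 2139.7]
Outside: 2758 → excluded.
Retained (n=11): Σ = 9409, mean = 9409/11 = 855.364

855.4 ms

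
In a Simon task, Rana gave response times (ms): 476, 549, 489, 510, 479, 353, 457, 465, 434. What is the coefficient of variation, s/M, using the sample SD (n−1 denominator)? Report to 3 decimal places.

0.116

n = 9, Σ = 4212, M = 468.0000
Σ(x−M)² = 23462.000; s = √(23462.000/8) = 54.1549
CV = 54.1549 / 468.0000 = 0.11572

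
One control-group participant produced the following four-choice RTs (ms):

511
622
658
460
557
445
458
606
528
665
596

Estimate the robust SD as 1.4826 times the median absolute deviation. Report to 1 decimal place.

96.4 ms

Sorted: 445, 458, 460, 511, 528, 557, 596, 606, 622, 658, 665 → median = 557
|x − 557| sorted: 0, 29, 39, 46, 49, 65, 97, 99, 101, 108, 112 → MAD = 65
Robust SD ≈ 1.4826 × 65 = 96.369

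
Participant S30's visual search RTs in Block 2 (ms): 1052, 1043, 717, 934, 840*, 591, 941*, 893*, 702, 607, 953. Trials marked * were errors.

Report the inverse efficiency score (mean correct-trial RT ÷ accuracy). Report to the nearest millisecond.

Correct trials (n=8): 1052, 1043, 717, 934, 591, 702, 607, 953
Mean correct RT = 6599/8 = 824.8750 ms
Proportion correct = 8/11
IES = 824.8750 / (8/11) = 1134.203 ms

1134 ms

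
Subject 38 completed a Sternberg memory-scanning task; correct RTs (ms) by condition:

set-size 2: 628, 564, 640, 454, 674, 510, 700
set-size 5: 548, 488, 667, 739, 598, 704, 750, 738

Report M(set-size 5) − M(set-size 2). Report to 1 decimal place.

58.3 ms

M(set-size 2) = 4170/7 = 595.714
M(set-size 5) = 5232/8 = 654.000
Difference = 654.000 − 595.714 = 58.286 ms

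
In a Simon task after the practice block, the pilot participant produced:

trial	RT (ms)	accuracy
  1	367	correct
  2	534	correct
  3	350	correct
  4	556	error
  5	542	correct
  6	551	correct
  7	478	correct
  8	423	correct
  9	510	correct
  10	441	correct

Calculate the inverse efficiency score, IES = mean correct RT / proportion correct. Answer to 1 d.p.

518.0 ms

Correct trials (n=9): 367, 534, 350, 542, 551, 478, 423, 510, 441
Mean correct RT = 4196/9 = 466.2222 ms
Proportion correct = 9/10
IES = 466.2222 / (9/10) = 518.025 ms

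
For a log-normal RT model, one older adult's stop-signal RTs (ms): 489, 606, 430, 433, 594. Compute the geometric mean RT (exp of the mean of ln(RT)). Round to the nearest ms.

505 ms

ln(RT): 6.1924, 6.4069, 6.0638, 6.0707, 6.3869
Mean ln(RT) = 31.1206/5 = 6.22413
Geometric mean = exp(6.22413) = 504.78 ms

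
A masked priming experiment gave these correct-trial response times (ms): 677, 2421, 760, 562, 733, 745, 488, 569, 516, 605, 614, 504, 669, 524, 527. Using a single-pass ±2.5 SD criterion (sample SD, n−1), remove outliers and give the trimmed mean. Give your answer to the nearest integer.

607 ms

n = 15, ΣRT = 10914, M = 727.600
Σ(x−M)² = 3189365.60; s = √(3189365.60/14) = 477.296
Cutoffs: 727.600 ± 2.5·477.296 → [-465.6, 1920.8]
Outside: 2421 → excluded.
Retained (n=14): Σ = 8493, mean = 8493/14 = 606.643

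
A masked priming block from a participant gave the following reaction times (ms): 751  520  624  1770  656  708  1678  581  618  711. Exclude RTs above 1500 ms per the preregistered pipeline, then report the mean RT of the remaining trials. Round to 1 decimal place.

646.1 ms

Excluded: 1678, 1770
Retained (n=8): Σ = 5169
Mean = 5169/8 = 646.1250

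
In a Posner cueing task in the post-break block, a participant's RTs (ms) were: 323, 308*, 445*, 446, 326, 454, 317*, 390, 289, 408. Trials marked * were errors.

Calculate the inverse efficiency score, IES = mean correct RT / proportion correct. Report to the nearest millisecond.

Correct trials (n=7): 323, 446, 326, 454, 390, 289, 408
Mean correct RT = 2636/7 = 376.5714 ms
Proportion correct = 7/10
IES = 376.5714 / (7/10) = 537.959 ms

538 ms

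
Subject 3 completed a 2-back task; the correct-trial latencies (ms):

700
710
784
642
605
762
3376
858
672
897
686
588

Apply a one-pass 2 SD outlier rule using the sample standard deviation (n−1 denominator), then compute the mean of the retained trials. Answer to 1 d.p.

n = 12, ΣRT = 11280, M = 940.000
Σ(x−M)² = 6570462.00; s = √(6570462.00/11) = 772.861
Cutoffs: 940.000 ± 2·772.861 → [-605.7, 2485.7]
Outside: 3376 → excluded.
Retained (n=11): Σ = 7904, mean = 7904/11 = 718.545

718.5 ms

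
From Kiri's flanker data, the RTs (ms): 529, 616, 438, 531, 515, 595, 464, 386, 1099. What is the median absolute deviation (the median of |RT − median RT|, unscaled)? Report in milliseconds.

Sorted: 386, 438, 464, 515, 529, 531, 595, 616, 1099 → median = 529
|x − 529|: 0, 87, 91, 2, 14, 66, 65, 143, 570
Sorted deviations: 0, 2, 14, 65, 66, 87, 91, 143, 570 → MAD = 66

66 ms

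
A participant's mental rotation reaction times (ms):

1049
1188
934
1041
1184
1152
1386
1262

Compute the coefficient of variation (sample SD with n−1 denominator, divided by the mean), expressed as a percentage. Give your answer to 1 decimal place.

12.3%

n = 8, Σ = 9196, M = 1149.5000
Σ(x−M)² = 139580.000; s = √(139580.000/7) = 141.2091
CV = 141.2091 / 1149.5000 = 0.12284 = 12.284%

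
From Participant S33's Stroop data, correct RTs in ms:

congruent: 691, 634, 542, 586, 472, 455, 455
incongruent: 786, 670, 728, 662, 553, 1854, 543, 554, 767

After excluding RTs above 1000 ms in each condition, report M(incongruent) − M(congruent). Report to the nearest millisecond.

110 ms

incongruent: exclude 1854
M(congruent) = 3835/7 = 547.857
M(incongruent) = 5263/8 = 657.875
Difference = 657.875 − 547.857 = 110.018 ms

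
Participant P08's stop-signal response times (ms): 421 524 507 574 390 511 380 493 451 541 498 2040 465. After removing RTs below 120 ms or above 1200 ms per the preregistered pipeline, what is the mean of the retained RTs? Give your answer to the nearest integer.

Excluded: 2040
Retained (n=12): Σ = 5755
Mean = 5755/12 = 479.5833

480 ms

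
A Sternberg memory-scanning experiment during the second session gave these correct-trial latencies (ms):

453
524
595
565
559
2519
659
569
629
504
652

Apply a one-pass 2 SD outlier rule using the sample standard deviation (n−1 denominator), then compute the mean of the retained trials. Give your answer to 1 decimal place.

570.9 ms

n = 11, ΣRT = 8228, M = 748.000
Σ(x−M)² = 3489136.00; s = √(3489136.00/10) = 590.689
Cutoffs: 748.000 ± 2·590.689 → [-433.4, 1929.4]
Outside: 2519 → excluded.
Retained (n=10): Σ = 5709, mean = 5709/10 = 570.900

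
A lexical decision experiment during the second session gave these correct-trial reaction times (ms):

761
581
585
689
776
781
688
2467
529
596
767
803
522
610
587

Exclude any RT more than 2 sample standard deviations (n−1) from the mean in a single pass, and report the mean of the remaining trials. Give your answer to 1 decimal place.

662.5 ms

n = 15, ΣRT = 11742, M = 782.800
Σ(x−M)² = 3170868.40; s = √(3170868.40/14) = 475.910
Cutoffs: 782.800 ± 2·475.910 → [-169.0, 1734.6]
Outside: 2467 → excluded.
Retained (n=14): Σ = 9275, mean = 9275/14 = 662.500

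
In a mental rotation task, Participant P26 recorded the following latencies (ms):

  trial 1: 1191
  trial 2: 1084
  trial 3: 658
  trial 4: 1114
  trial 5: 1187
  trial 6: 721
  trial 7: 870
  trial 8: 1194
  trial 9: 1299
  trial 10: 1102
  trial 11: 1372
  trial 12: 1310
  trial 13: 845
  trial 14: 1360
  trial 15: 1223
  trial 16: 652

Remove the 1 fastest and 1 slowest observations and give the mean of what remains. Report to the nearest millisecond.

Sorted: 652, 658, 721, 845, 870, 1084, 1102, 1114, 1187, 1191, 1194, 1223, 1299, 1310, 1360, 1372
Drop lowest 1 (652) and highest 1 (1372)
Remaining (n=14): Σ = 15158, mean = 15158/14 = 1082.714

1083 ms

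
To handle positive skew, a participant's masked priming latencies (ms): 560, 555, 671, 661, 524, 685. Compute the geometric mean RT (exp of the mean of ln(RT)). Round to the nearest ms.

ln(RT): 6.3279, 6.3190, 6.5088, 6.4938, 6.2615, 6.5294
Mean ln(RT) = 38.4403/6 = 6.40672
Geometric mean = exp(6.40672) = 605.90 ms

606 ms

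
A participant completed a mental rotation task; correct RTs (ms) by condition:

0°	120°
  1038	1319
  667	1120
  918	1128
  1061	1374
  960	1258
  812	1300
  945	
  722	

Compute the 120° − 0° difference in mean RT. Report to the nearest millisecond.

359 ms

M(0°) = 7123/8 = 890.375
M(120°) = 7499/6 = 1249.833
Difference = 1249.833 − 890.375 = 359.458 ms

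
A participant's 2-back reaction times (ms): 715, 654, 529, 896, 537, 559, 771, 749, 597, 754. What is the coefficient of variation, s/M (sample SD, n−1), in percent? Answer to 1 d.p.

n = 10, Σ = 6761, M = 676.1000
Σ(x−M)² = 131702.900; s = √(131702.900/9) = 120.9696
CV = 120.9696 / 676.1000 = 0.17892 = 17.892%

17.9%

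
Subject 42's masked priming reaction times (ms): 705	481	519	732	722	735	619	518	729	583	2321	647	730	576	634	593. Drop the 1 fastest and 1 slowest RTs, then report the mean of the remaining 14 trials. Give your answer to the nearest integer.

Sorted: 481, 518, 519, 576, 583, 593, 619, 634, 647, 705, 722, 729, 730, 732, 735, 2321
Drop lowest 1 (481) and highest 1 (2321)
Remaining (n=14): Σ = 9042, mean = 9042/14 = 645.857

646 ms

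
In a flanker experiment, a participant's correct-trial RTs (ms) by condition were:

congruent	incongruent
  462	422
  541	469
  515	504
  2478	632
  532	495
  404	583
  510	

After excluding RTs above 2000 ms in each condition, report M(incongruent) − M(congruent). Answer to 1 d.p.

congruent: exclude 2478
M(congruent) = 2964/6 = 494.000
M(incongruent) = 3105/6 = 517.500
Difference = 517.500 − 494.000 = 23.500 ms

23.5 ms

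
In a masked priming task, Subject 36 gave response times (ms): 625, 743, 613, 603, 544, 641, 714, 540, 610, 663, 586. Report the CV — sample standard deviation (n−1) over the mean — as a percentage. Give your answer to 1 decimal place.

n = 11, Σ = 6882, M = 625.6364
Σ(x−M)² = 39700.545; s = √(39700.545/10) = 63.0084
CV = 63.0084 / 625.6364 = 0.10071 = 10.071%

10.1%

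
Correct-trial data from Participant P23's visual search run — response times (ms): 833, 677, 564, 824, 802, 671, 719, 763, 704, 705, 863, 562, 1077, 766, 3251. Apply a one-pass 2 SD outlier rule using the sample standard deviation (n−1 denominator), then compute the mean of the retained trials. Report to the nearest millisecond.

752 ms

n = 15, ΣRT = 13781, M = 918.733
Σ(x−M)² = 6049740.93; s = √(6049740.93/14) = 657.362
Cutoffs: 918.733 ± 2·657.362 → [-396.0, 2233.5]
Outside: 3251 → excluded.
Retained (n=14): Σ = 10530, mean = 10530/14 = 752.143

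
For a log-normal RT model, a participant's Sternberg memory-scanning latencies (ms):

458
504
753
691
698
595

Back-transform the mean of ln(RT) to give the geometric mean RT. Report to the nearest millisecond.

607 ms

ln(RT): 6.1269, 6.2226, 6.6241, 6.5381, 6.5482, 6.3886
Mean ln(RT) = 38.4484/6 = 6.40807
Geometric mean = exp(6.40807) = 606.72 ms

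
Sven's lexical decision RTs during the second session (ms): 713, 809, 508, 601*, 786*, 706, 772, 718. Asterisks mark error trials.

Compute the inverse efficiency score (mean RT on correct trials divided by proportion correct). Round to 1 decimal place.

939.1 ms

Correct trials (n=6): 713, 809, 508, 706, 772, 718
Mean correct RT = 4226/6 = 704.3333 ms
Proportion correct = 6/8
IES = 704.3333 / (6/8) = 939.111 ms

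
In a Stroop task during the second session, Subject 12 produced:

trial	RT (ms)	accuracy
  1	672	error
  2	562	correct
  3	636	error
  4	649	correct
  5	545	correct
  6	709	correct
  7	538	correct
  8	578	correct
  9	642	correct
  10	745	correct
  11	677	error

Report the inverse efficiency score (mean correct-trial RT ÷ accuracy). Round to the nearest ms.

854 ms

Correct trials (n=8): 562, 649, 545, 709, 538, 578, 642, 745
Mean correct RT = 4968/8 = 621.0000 ms
Proportion correct = 8/11
IES = 621.0000 / (8/11) = 853.875 ms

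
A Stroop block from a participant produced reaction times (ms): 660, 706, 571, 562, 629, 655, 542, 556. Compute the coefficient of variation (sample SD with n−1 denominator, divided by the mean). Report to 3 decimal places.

0.099

n = 8, Σ = 4881, M = 610.1250
Σ(x−M)² = 25466.875; s = √(25466.875/7) = 60.3169
CV = 60.3169 / 610.1250 = 0.09886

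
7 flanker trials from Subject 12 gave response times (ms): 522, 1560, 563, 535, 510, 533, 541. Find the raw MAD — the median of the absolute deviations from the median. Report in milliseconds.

13 ms

Sorted: 510, 522, 533, 535, 541, 563, 1560 → median = 535
|x − 535|: 13, 1025, 28, 0, 25, 2, 6
Sorted deviations: 0, 2, 6, 13, 25, 28, 1025 → MAD = 13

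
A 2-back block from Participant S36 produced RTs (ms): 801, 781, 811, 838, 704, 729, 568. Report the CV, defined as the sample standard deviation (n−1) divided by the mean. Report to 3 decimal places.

0.123

n = 7, Σ = 5232, M = 747.4286
Σ(x−M)² = 50661.714; s = √(50661.714/6) = 91.8892
CV = 91.8892 / 747.4286 = 0.12294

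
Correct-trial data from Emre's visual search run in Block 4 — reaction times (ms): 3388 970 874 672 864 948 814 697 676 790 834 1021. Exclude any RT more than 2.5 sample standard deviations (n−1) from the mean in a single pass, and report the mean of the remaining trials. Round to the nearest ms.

833 ms

n = 12, ΣRT = 12548, M = 1045.667
Σ(x−M)² = 6126556.67; s = √(6126556.67/11) = 746.297
Cutoffs: 1045.667 ± 2.5·746.297 → [-820.1, 2911.4]
Outside: 3388 → excluded.
Retained (n=11): Σ = 9160, mean = 9160/11 = 832.727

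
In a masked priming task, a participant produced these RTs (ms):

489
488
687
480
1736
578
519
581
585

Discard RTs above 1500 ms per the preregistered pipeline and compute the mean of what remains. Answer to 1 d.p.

550.9 ms

Excluded: 1736
Retained (n=8): Σ = 4407
Mean = 4407/8 = 550.8750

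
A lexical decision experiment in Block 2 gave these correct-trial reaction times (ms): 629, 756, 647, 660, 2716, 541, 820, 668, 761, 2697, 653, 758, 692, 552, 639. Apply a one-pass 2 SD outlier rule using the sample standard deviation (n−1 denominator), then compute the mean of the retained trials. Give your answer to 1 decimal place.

n = 15, ΣRT = 14189, M = 945.933
Σ(x−M)² = 7233290.93; s = √(7233290.93/14) = 718.793
Cutoffs: 945.933 ± 2·718.793 → [-491.7, 2383.5]
Outside: 2697, 2716 → excluded.
Retained (n=13): Σ = 8776, mean = 8776/13 = 675.077

675.1 ms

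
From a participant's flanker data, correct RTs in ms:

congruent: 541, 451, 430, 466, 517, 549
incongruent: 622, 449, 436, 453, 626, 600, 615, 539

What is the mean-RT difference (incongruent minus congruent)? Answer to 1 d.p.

M(congruent) = 2954/6 = 492.333
M(incongruent) = 4340/8 = 542.500
Difference = 542.500 − 492.333 = 50.167 ms

50.2 ms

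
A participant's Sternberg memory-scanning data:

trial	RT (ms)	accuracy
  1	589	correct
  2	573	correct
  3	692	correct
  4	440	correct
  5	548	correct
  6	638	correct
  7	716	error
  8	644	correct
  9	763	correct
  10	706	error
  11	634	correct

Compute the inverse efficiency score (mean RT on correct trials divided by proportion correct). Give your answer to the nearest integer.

Correct trials (n=9): 589, 573, 692, 440, 548, 638, 644, 763, 634
Mean correct RT = 5521/9 = 613.4444 ms
Proportion correct = 9/11
IES = 613.4444 / (9/11) = 749.765 ms

750 ms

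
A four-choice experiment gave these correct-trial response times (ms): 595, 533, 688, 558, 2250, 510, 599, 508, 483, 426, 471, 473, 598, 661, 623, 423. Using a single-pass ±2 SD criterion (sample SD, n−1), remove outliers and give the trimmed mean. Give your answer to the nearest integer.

543 ms

n = 16, ΣRT = 10399, M = 649.938
Σ(x−M)² = 2825504.94; s = √(2825504.94/15) = 434.013
Cutoffs: 649.938 ± 2·434.013 → [-218.1, 1518.0]
Outside: 2250 → excluded.
Retained (n=15): Σ = 8149, mean = 8149/15 = 543.267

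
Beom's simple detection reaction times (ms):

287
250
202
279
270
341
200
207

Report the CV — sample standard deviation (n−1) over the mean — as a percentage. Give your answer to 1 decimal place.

19.6%

n = 8, Σ = 2036, M = 254.5000
Σ(x−M)² = 17382.000; s = √(17382.000/7) = 49.8311
CV = 49.8311 / 254.5000 = 0.19580 = 19.580%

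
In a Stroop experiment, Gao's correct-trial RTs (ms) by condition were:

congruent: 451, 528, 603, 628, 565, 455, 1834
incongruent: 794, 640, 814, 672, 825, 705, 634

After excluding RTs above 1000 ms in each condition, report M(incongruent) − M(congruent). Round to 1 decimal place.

188.0 ms

congruent: exclude 1834
M(congruent) = 3230/6 = 538.333
M(incongruent) = 5084/7 = 726.286
Difference = 726.286 − 538.333 = 187.952 ms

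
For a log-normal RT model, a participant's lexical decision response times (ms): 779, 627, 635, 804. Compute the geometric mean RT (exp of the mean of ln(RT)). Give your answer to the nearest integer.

ln(RT): 6.6580, 6.4409, 6.4536, 6.6896
Mean ln(RT) = 26.2422/4 = 6.56055
Geometric mean = exp(6.56055) = 706.66 ms

707 ms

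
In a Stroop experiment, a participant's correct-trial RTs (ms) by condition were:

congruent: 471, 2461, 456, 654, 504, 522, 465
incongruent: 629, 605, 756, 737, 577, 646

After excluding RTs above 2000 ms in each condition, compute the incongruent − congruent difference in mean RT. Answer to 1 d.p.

146.3 ms

congruent: exclude 2461
M(congruent) = 3072/6 = 512.000
M(incongruent) = 3950/6 = 658.333
Difference = 658.333 − 512.000 = 146.333 ms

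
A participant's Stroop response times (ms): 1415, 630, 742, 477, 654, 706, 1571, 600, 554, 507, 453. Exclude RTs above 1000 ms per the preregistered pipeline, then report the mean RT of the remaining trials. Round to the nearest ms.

591 ms

Excluded: 1415, 1571
Retained (n=9): Σ = 5323
Mean = 5323/9 = 591.4444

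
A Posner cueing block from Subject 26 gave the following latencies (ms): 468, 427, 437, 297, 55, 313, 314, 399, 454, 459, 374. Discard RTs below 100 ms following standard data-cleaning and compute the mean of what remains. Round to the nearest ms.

394 ms

Excluded: 55
Retained (n=10): Σ = 3942
Mean = 3942/10 = 394.2000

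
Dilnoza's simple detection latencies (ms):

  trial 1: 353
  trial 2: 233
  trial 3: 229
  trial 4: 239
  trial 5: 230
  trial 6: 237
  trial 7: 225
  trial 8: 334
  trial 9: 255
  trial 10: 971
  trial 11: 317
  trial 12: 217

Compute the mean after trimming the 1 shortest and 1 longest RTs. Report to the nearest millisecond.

Sorted: 217, 225, 229, 230, 233, 237, 239, 255, 317, 334, 353, 971
Drop lowest 1 (217) and highest 1 (971)
Remaining (n=10): Σ = 2652, mean = 2652/10 = 265.200

265 ms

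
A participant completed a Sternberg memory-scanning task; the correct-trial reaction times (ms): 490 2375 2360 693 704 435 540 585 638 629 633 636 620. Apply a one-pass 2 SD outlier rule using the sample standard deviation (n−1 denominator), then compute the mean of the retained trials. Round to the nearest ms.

600 ms

n = 13, ΣRT = 11338, M = 872.154
Σ(x−M)² = 5353029.69; s = √(5353029.69/12) = 667.897
Cutoffs: 872.154 ± 2·667.897 → [-463.6, 2207.9]
Outside: 2360, 2375 → excluded.
Retained (n=11): Σ = 6603, mean = 6603/11 = 600.273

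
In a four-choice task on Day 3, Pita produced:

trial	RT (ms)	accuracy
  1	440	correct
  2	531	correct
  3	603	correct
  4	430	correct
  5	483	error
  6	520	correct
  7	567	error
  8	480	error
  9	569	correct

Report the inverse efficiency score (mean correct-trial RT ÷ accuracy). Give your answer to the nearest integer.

Correct trials (n=6): 440, 531, 603, 430, 520, 569
Mean correct RT = 3093/6 = 515.5000 ms
Proportion correct = 6/9
IES = 515.5000 / (6/9) = 773.250 ms

773 ms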